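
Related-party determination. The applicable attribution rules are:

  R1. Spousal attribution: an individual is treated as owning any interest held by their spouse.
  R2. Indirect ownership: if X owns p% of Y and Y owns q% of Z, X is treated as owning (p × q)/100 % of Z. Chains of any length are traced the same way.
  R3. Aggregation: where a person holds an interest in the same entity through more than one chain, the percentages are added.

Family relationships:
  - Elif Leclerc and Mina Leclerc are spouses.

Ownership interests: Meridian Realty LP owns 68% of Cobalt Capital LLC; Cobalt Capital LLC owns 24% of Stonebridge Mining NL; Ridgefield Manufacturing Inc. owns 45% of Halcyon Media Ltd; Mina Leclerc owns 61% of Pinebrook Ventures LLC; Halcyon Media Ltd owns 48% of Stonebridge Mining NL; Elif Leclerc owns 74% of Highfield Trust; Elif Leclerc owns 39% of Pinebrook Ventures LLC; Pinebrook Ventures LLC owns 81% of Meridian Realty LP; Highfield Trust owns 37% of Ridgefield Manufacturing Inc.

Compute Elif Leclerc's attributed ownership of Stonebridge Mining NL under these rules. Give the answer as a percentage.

19.13328%

By spousal attribution (R1), Elif Leclerc is treated as also owning Mina Leclerc's interest in Pinebrook Ventures LLC, giving 39% + 61% = 100%.
Chain via Pinebrook Ventures LLC → Meridian Realty LP → Cobalt Capital LLC (R2): 100% × 81% × 68% × 24% = 13.2192% of Stonebridge Mining NL.
Chain via Highfield Trust → Ridgefield Manufacturing Inc. → Halcyon Media Ltd (R2): 74% × 37% × 45% × 48% = 5.91408% of Stonebridge Mining NL.
Aggregating (R3): 13.2192% + 5.91408% = 19.13328%.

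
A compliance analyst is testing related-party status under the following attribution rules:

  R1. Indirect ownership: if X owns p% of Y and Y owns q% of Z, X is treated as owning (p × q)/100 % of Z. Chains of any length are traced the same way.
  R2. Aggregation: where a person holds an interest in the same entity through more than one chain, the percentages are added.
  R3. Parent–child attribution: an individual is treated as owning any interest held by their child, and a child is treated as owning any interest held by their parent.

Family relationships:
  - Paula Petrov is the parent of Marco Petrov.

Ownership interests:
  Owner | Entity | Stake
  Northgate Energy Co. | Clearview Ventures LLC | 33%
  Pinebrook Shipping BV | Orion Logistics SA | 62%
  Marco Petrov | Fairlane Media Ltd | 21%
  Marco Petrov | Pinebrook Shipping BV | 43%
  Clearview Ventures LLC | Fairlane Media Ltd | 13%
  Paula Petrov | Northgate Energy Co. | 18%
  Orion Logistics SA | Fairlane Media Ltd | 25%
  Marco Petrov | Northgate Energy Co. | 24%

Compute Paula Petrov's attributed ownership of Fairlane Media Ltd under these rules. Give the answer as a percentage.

29.4668%

By parent–child attribution (R3), Paula Petrov is treated as also owning Marco Petrov's interest in Northgate Energy Co, giving 18% + 24% = 42%.
By parent–child attribution (R3), Paula Petrov is treated as owning Marco Petrov's 43% interest in Pinebrook Shipping BV.
By parent–child attribution (R3), Paula Petrov is treated as owning Marco Petrov's 21% interest in Fairlane Media Ltd.
Chain via Northgate Energy Co. → Clearview Ventures LLC (R1): 42% × 33% × 13% = 1.8018% of Fairlane Media Ltd.
Chain via Pinebrook Shipping BV → Orion Logistics SA (R1): 43% × 62% × 25% = 6.665% of Fairlane Media Ltd.
Direct interest in Fairlane Media Ltd: 21%.
Aggregating (R2): 1.8018% + 6.665% + 21% = 29.4668%.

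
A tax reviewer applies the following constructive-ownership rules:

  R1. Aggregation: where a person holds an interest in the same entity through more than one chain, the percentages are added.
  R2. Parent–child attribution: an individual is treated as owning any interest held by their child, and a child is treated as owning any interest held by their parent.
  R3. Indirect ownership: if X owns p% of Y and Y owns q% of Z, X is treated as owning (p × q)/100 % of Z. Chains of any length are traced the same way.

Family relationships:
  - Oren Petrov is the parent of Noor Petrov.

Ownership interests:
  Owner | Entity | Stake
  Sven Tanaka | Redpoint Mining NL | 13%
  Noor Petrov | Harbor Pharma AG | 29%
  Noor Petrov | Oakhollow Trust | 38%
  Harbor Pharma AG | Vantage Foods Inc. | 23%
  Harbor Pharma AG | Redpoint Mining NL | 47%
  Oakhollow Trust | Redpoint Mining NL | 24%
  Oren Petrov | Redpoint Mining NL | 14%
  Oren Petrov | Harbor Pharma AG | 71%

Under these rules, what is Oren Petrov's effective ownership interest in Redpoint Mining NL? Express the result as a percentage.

70.12%

By parent–child attribution (R2), Oren Petrov is treated as also owning Noor Petrov's interest in Harbor Pharma AG, giving 71% + 29% = 100%.
By parent–child attribution (R2), Oren Petrov is treated as owning Noor Petrov's 38% interest in Oakhollow Trust.
Chain via Harbor Pharma AG (R3): 100% × 47% = 47% of Redpoint Mining NL.
Direct interest in Redpoint Mining NL: 14%.
Chain via Oakhollow Trust (R3): 38% × 24% = 9.12% of Redpoint Mining NL.
Aggregating (R1): 47% + 14% + 9.12% = 70.12%.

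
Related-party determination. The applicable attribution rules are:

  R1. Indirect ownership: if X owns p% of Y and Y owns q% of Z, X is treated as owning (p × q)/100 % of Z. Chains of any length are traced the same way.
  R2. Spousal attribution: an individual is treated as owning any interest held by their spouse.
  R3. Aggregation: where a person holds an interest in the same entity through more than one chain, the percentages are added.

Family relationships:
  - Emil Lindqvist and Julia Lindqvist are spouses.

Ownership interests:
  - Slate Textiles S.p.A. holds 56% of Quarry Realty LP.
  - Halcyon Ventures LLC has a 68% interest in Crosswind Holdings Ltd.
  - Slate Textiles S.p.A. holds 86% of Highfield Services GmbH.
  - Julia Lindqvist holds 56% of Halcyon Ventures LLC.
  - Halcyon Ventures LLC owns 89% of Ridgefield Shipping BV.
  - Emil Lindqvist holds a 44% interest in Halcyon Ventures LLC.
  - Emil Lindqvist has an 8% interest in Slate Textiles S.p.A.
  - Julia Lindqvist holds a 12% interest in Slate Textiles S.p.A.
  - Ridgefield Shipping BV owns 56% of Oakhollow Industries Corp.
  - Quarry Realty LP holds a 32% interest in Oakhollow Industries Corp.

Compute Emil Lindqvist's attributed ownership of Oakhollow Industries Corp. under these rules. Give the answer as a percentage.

53.424%

By spousal attribution (R2), Emil Lindqvist is treated as also owning Julia Lindqvist's interest in Slate Textiles S.p.A, giving 8% + 12% = 20%.
By spousal attribution (R2), Emil Lindqvist is treated as also owning Julia Lindqvist's interest in Halcyon Ventures LLC, giving 44% + 56% = 100%.
Chain via Slate Textiles S.p.A. → Quarry Realty LP (R1): 20% × 56% × 32% = 3.584% of Oakhollow Industries Corp.
Chain via Halcyon Ventures LLC → Ridgefield Shipping BV (R1): 100% × 89% × 56% = 49.84% of Oakhollow Industries Corp.
Aggregating (R3): 3.584% + 49.84% = 53.424%.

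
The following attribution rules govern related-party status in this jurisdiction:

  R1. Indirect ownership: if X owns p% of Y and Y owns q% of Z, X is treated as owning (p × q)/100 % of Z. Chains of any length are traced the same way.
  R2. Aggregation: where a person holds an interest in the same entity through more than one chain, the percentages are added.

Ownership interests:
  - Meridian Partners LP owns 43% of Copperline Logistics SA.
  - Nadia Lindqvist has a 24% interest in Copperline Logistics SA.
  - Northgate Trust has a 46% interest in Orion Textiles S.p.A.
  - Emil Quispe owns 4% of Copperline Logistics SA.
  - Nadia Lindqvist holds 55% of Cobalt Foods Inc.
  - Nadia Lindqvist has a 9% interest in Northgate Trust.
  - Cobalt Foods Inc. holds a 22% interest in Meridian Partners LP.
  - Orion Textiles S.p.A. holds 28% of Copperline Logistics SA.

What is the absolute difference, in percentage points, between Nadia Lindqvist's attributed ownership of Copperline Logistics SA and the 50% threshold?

19.6378

Chain via Northgate Trust → Orion Textiles S.p.A. (R1): 9% × 46% × 28% = 1.1592% of Copperline Logistics SA.
Chain via Cobalt Foods Inc. → Meridian Partners LP (R1): 55% × 22% × 43% = 5.203% of Copperline Logistics SA.
Direct interest in Copperline Logistics SA: 24%.
Aggregating (R2): 1.1592% + 5.203% + 24% = 30.3622%.
30.3622% falls short of the 50% threshold by 19.6378 percentage points.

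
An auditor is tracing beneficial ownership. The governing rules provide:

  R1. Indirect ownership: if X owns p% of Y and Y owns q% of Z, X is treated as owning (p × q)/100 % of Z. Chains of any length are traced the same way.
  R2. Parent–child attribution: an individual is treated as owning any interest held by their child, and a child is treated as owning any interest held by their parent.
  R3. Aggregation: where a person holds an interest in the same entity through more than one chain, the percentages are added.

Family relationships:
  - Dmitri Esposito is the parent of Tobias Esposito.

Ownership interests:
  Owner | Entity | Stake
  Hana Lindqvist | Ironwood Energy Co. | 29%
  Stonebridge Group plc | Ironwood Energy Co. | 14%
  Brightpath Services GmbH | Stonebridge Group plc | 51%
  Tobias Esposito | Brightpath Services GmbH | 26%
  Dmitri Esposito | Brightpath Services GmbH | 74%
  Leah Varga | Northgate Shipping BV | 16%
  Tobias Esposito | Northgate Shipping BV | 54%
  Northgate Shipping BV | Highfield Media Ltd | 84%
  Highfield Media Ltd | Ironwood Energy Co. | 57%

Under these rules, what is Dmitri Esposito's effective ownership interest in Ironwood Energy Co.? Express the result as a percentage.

32.9952%

By parent–child attribution (R2), Dmitri Esposito is treated as also owning Tobias Esposito's interest in Brightpath Services GmbH, giving 74% + 26% = 100%.
By parent–child attribution (R2), Dmitri Esposito is treated as owning Tobias Esposito's 54% interest in Northgate Shipping BV.
Chain via Brightpath Services GmbH → Stonebridge Group plc (R1): 100% × 51% × 14% = 7.14% of Ironwood Energy Co.
Chain via Northgate Shipping BV → Highfield Media Ltd (R1): 54% × 84% × 57% = 25.8552% of Ironwood Energy Co.
Aggregating (R3): 7.14% + 25.8552% = 32.9952%.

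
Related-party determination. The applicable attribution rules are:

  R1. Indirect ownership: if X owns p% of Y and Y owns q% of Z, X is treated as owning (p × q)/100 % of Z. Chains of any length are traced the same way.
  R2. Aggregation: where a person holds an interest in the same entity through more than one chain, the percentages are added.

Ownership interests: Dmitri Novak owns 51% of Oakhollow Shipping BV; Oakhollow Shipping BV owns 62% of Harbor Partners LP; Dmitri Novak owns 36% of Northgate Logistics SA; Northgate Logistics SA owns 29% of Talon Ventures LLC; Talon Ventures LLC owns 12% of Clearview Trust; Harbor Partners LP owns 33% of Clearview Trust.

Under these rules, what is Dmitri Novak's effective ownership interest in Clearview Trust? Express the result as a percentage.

Chain via Oakhollow Shipping BV → Harbor Partners LP (R1): 51% × 62% × 33% = 10.4346% of Clearview Trust.
Chain via Northgate Logistics SA → Talon Ventures LLC (R1): 36% × 29% × 12% = 1.2528% of Clearview Trust.
Aggregating (R2): 10.4346% + 1.2528% = 11.6874%.

11.6874%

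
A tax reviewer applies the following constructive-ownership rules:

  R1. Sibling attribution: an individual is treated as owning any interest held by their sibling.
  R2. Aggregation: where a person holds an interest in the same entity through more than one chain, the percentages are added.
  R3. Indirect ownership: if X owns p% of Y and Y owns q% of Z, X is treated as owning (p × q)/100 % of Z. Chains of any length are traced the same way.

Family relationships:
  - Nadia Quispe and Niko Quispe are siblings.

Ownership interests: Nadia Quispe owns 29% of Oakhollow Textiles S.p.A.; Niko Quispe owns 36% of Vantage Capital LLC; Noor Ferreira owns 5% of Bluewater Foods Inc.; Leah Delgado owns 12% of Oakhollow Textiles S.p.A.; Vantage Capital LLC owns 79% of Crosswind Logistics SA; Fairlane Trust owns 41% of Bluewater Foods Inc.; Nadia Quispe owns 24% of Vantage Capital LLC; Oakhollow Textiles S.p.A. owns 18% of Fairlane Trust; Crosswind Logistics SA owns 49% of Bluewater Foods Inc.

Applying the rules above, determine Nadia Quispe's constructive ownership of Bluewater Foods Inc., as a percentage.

By sibling attribution (R1), Nadia Quispe is treated as also owning Niko Quispe's interest in Vantage Capital LLC, giving 24% + 36% = 60%.
Chain via Vantage Capital LLC → Crosswind Logistics SA (R3): 60% × 79% × 49% = 23.226% of Bluewater Foods Inc.
Chain via Oakhollow Textiles S.p.A. → Fairlane Trust (R3): 29% × 18% × 41% = 2.1402% of Bluewater Foods Inc.
Aggregating (R2): 23.226% + 2.1402% = 25.3662%.

25.3662%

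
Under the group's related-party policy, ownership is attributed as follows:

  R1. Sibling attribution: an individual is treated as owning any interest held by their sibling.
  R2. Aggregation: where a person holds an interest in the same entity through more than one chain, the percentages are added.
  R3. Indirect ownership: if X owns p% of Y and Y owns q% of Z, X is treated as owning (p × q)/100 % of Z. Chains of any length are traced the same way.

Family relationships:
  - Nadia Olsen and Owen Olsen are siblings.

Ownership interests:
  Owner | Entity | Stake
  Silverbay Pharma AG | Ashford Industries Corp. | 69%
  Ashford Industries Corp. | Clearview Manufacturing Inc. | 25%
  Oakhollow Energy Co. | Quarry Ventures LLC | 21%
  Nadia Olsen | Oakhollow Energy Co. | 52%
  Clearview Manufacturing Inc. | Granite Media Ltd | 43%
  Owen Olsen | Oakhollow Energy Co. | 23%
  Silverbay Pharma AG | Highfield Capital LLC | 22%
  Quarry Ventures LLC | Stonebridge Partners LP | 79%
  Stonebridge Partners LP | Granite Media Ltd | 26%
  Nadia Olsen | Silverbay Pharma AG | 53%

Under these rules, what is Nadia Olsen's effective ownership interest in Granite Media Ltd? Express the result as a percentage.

By sibling attribution (R1), Nadia Olsen is treated as also owning Owen Olsen's interest in Oakhollow Energy Co, giving 52% + 23% = 75%.
Chain via Silverbay Pharma AG → Ashford Industries Corp. → Clearview Manufacturing Inc. (R3): 53% × 69% × 25% × 43% = 3.931275% of Granite Media Ltd.
Chain via Oakhollow Energy Co. → Quarry Ventures LLC → Stonebridge Partners LP (R3): 75% × 21% × 79% × 26% = 3.23505% of Granite Media Ltd.
Aggregating (R2): 3.931275% + 3.23505% = 7.166325%.

7.166325%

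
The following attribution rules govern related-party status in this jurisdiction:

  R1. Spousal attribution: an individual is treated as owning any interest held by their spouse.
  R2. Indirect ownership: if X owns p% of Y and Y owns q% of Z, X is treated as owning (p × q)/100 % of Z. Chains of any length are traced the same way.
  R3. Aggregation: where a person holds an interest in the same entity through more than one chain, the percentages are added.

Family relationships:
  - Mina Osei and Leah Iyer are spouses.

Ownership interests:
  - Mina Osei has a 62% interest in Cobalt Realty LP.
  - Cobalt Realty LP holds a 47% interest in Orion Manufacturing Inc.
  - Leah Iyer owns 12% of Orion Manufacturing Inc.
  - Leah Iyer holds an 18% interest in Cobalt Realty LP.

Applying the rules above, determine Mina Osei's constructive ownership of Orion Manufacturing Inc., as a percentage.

49.6%

By spousal attribution (R1), Mina Osei is treated as also owning Leah Iyer's interest in Cobalt Realty LP, giving 62% + 18% = 80%.
By spousal attribution (R1), Mina Osei is treated as owning Leah Iyer's 12% interest in Orion Manufacturing Inc.
Chain via Cobalt Realty LP (R2): 80% × 47% = 37.6% of Orion Manufacturing Inc.
Direct interest in Orion Manufacturing Inc: 12%.
Aggregating (R3): 37.6% + 12% = 49.6%.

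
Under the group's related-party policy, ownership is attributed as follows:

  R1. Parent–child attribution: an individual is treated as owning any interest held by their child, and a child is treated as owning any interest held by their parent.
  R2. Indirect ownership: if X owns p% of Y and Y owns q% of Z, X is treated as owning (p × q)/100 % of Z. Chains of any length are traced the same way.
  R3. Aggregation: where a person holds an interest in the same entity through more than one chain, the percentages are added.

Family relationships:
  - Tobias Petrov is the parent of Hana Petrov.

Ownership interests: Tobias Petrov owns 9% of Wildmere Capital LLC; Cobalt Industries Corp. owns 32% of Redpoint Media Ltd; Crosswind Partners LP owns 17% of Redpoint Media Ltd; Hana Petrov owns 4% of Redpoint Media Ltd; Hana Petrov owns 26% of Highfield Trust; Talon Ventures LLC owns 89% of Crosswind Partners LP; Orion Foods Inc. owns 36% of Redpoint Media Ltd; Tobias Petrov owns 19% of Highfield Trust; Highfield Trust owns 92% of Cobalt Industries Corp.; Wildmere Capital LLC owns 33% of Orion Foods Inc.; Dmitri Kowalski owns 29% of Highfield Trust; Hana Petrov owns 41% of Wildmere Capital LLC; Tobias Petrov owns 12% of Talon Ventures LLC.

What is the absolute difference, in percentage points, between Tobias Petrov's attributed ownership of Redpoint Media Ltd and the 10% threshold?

15.0036

By parent–child attribution (R1), Tobias Petrov is treated as also owning Hana Petrov's interest in Highfield Trust, giving 19% + 26% = 45%.
By parent–child attribution (R1), Tobias Petrov is treated as also owning Hana Petrov's interest in Wildmere Capital LLC, giving 9% + 41% = 50%.
By parent–child attribution (R1), Tobias Petrov is treated as owning Hana Petrov's 4% interest in Redpoint Media Ltd.
Chain via Talon Ventures LLC → Crosswind Partners LP (R2): 12% × 89% × 17% = 1.8156% of Redpoint Media Ltd.
Chain via Highfield Trust → Cobalt Industries Corp. (R2): 45% × 92% × 32% = 13.248% of Redpoint Media Ltd.
Chain via Wildmere Capital LLC → Orion Foods Inc. (R2): 50% × 33% × 36% = 5.94% of Redpoint Media Ltd.
Direct interest in Redpoint Media Ltd: 4%.
Aggregating (R3): 1.8156% + 13.248% + 5.94% + 4% = 25.0036%.
25.0036% exceeds the 10% threshold by 15.0036 percentage points.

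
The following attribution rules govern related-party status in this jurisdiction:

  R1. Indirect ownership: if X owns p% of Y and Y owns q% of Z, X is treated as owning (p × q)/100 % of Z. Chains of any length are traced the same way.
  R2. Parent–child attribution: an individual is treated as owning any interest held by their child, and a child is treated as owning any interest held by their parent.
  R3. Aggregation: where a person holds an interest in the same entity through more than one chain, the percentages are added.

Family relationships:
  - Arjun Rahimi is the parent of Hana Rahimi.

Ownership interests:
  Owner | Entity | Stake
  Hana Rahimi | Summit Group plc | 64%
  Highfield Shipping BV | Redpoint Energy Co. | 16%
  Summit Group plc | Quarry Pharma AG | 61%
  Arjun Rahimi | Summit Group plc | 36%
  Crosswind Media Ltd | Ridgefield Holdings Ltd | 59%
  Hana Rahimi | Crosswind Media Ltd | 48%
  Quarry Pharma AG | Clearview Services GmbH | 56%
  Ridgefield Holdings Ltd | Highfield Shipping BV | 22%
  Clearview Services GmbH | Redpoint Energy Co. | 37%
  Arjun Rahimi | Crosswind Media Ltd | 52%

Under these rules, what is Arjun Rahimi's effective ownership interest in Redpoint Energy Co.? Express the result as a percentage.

By parent–child attribution (R2), Arjun Rahimi is treated as also owning Hana Rahimi's interest in Summit Group plc, giving 36% + 64% = 100%.
By parent–child attribution (R2), Arjun Rahimi is treated as also owning Hana Rahimi's interest in Crosswind Media Ltd, giving 52% + 48% = 100%.
Chain via Summit Group plc → Quarry Pharma AG → Clearview Services GmbH (R1): 100% × 61% × 56% × 37% = 12.6392% of Redpoint Energy Co.
Chain via Crosswind Media Ltd → Ridgefield Holdings Ltd → Highfield Shipping BV (R1): 100% × 59% × 22% × 16% = 2.0768% of Redpoint Energy Co.
Aggregating (R3): 12.6392% + 2.0768% = 14.716%.

14.716%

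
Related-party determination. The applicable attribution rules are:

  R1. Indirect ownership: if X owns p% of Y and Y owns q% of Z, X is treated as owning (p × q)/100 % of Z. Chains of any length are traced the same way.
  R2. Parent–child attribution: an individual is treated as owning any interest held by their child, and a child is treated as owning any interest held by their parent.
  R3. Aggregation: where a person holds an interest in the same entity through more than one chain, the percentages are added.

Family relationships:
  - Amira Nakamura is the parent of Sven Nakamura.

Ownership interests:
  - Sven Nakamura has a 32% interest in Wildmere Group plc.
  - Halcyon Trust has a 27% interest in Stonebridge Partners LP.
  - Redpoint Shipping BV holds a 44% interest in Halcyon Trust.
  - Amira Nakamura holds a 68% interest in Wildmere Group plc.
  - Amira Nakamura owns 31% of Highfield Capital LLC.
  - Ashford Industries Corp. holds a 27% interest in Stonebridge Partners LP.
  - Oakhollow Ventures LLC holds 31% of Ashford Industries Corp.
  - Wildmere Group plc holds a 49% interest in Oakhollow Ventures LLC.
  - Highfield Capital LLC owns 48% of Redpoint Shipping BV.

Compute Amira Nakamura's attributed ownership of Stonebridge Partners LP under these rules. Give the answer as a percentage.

5.869044%

By parent–child attribution (R2), Amira Nakamura is treated as also owning Sven Nakamura's interest in Wildmere Group plc, giving 68% + 32% = 100%.
Chain via Highfield Capital LLC → Redpoint Shipping BV → Halcyon Trust (R1): 31% × 48% × 44% × 27% = 1.767744% of Stonebridge Partners LP.
Chain via Wildmere Group plc → Oakhollow Ventures LLC → Ashford Industries Corp. (R1): 100% × 49% × 31% × 27% = 4.1013% of Stonebridge Partners LP.
Aggregating (R3): 1.767744% + 4.1013% = 5.869044%.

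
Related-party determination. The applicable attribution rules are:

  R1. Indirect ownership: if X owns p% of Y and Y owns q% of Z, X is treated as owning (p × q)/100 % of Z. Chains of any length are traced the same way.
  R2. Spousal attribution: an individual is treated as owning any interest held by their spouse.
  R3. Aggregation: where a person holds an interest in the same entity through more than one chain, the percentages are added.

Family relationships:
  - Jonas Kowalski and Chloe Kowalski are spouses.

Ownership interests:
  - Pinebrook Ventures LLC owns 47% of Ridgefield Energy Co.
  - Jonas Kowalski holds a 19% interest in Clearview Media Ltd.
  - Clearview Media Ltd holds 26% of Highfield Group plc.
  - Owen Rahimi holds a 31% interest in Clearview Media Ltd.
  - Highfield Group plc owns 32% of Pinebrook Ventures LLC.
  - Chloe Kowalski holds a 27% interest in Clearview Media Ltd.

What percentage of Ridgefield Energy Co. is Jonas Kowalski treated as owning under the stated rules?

1.798784%

By spousal attribution (R2), Jonas Kowalski is treated as also owning Chloe Kowalski's interest in Clearview Media Ltd, giving 19% + 27% = 46%.
Chain via Clearview Media Ltd → Highfield Group plc → Pinebrook Ventures LLC (R1): 46% × 26% × 32% × 47% = 1.798784% of Ridgefield Energy Co.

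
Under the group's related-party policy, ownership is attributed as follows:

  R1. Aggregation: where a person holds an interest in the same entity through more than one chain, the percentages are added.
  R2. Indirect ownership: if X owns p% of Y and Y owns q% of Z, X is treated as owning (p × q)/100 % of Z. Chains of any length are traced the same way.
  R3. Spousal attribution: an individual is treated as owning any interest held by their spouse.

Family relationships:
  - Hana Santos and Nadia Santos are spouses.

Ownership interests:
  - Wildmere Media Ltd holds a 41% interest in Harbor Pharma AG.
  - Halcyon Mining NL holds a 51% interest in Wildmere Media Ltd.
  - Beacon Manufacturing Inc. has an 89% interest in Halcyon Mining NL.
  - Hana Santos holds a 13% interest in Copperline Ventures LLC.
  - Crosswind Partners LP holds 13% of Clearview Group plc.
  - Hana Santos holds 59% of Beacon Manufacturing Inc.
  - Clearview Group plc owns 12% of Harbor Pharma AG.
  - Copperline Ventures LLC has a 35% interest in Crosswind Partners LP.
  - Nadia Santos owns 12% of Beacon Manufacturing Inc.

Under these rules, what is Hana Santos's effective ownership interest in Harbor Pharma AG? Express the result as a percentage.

By spousal attribution (R3), Hana Santos is treated as also owning Nadia Santos's interest in Beacon Manufacturing Inc, giving 59% + 12% = 71%.
Chain via Copperline Ventures LLC → Crosswind Partners LP → Clearview Group plc (R2): 13% × 35% × 13% × 12% = 0.07098% of Harbor Pharma AG.
Chain via Beacon Manufacturing Inc. → Halcyon Mining NL → Wildmere Media Ltd (R2): 71% × 89% × 51% × 41% = 13.213029% of Harbor Pharma AG.
Aggregating (R1): 0.07098% + 13.213029% = 13.284009%.

13.284009%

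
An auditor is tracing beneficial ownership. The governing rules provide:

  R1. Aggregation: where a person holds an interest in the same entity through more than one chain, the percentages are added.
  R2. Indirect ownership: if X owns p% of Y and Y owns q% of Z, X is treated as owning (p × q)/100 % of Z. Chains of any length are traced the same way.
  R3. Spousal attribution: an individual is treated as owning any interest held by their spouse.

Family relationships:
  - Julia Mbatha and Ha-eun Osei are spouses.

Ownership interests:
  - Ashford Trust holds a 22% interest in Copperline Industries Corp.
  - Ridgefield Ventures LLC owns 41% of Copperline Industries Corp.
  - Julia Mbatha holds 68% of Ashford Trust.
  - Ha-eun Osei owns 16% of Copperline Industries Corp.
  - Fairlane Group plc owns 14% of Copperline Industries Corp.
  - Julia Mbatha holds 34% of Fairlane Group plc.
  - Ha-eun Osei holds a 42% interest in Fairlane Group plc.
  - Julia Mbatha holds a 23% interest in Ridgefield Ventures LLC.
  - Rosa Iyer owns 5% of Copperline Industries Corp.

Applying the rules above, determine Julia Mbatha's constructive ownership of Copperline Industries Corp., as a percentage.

51.03%

By spousal attribution (R3), Julia Mbatha is treated as also owning Ha-eun Osei's interest in Fairlane Group plc, giving 34% + 42% = 76%.
By spousal attribution (R3), Julia Mbatha is treated as owning Ha-eun Osei's 16% interest in Copperline Industries Corp.
Chain via Ashford Trust (R2): 68% × 22% = 14.96% of Copperline Industries Corp.
Chain via Fairlane Group plc (R2): 76% × 14% = 10.64% of Copperline Industries Corp.
Chain via Ridgefield Ventures LLC (R2): 23% × 41% = 9.43% of Copperline Industries Corp.
Direct interest in Copperline Industries Corp: 16%.
Aggregating (R1): 14.96% + 10.64% + 9.43% + 16% = 51.03%.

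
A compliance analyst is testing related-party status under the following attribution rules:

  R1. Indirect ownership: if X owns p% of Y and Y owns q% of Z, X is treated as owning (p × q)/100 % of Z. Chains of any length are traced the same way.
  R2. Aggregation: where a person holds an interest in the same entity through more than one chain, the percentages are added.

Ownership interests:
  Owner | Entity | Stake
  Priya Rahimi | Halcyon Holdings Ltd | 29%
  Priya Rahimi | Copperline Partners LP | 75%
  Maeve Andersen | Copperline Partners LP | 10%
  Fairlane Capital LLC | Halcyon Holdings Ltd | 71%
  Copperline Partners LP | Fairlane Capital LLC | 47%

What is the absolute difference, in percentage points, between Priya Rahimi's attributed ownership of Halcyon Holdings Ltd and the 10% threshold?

Chain via Copperline Partners LP → Fairlane Capital LLC (R1): 75% × 47% × 71% = 25.0275% of Halcyon Holdings Ltd.
Direct interest in Halcyon Holdings Ltd: 29%.
Aggregating (R2): 25.0275% + 29% = 54.0275%.
54.0275% exceeds the 10% threshold by 44.0275 percentage points.

44.0275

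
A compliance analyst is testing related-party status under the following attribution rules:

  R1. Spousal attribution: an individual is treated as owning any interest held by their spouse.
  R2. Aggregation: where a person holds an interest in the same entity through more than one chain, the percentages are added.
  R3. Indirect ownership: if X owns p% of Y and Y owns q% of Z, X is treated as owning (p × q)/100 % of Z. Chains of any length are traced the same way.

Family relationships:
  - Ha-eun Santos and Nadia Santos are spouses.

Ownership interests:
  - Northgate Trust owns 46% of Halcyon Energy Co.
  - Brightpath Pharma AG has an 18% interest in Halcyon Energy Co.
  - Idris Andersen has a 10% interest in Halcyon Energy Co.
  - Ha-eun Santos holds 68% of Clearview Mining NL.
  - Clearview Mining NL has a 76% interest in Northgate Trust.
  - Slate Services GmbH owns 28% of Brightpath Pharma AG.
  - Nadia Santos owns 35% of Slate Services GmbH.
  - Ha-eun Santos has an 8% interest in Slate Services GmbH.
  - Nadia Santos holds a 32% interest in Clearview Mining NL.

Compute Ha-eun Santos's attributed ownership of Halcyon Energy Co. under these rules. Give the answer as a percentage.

37.1272%

By spousal attribution (R1), Ha-eun Santos is treated as also owning Nadia Santos's interest in Clearview Mining NL, giving 68% + 32% = 100%.
By spousal attribution (R1), Ha-eun Santos is treated as also owning Nadia Santos's interest in Slate Services GmbH, giving 8% + 35% = 43%.
Chain via Clearview Mining NL → Northgate Trust (R3): 100% × 76% × 46% = 34.96% of Halcyon Energy Co.
Chain via Slate Services GmbH → Brightpath Pharma AG (R3): 43% × 28% × 18% = 2.1672% of Halcyon Energy Co.
Aggregating (R2): 34.96% + 2.1672% = 37.1272%.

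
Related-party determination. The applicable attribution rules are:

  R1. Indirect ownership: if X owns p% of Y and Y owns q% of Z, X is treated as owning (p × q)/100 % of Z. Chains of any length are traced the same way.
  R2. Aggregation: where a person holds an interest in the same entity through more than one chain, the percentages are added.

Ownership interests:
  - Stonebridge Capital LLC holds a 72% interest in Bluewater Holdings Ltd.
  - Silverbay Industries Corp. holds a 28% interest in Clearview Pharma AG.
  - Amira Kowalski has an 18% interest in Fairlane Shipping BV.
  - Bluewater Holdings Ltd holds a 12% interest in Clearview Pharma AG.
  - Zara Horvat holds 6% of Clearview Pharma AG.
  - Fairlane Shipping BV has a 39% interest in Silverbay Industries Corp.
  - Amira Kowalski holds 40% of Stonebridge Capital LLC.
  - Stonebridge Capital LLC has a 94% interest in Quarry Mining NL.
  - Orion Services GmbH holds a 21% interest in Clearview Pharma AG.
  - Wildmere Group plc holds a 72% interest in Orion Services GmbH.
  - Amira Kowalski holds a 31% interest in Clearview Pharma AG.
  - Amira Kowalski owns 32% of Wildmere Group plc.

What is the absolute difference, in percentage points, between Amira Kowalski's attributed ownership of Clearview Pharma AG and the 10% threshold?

Chain via Fairlane Shipping BV → Silverbay Industries Corp. (R1): 18% × 39% × 28% = 1.9656% of Clearview Pharma AG.
Chain via Stonebridge Capital LLC → Bluewater Holdings Ltd (R1): 40% × 72% × 12% = 3.456% of Clearview Pharma AG.
Chain via Wildmere Group plc → Orion Services GmbH (R1): 32% × 72% × 21% = 4.8384% of Clearview Pharma AG.
Direct interest in Clearview Pharma AG: 31%.
Aggregating (R2): 1.9656% + 3.456% + 4.8384% + 31% = 41.26%.
41.26% exceeds the 10% threshold by 31.26 percentage points.

31.26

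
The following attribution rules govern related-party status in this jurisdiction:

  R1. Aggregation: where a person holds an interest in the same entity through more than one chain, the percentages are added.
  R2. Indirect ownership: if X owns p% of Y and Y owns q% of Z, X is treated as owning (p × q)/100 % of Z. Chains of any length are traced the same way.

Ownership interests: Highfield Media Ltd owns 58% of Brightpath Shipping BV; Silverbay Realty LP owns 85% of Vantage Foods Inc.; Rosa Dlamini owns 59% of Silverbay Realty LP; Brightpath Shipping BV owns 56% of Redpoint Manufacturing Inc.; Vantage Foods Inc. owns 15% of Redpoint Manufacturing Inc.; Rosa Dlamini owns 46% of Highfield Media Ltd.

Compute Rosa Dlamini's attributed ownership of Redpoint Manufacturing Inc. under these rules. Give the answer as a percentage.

22.4633%

Chain via Highfield Media Ltd → Brightpath Shipping BV (R2): 46% × 58% × 56% = 14.9408% of Redpoint Manufacturing Inc.
Chain via Silverbay Realty LP → Vantage Foods Inc. (R2): 59% × 85% × 15% = 7.5225% of Redpoint Manufacturing Inc.
Aggregating (R1): 14.9408% + 7.5225% = 22.4633%.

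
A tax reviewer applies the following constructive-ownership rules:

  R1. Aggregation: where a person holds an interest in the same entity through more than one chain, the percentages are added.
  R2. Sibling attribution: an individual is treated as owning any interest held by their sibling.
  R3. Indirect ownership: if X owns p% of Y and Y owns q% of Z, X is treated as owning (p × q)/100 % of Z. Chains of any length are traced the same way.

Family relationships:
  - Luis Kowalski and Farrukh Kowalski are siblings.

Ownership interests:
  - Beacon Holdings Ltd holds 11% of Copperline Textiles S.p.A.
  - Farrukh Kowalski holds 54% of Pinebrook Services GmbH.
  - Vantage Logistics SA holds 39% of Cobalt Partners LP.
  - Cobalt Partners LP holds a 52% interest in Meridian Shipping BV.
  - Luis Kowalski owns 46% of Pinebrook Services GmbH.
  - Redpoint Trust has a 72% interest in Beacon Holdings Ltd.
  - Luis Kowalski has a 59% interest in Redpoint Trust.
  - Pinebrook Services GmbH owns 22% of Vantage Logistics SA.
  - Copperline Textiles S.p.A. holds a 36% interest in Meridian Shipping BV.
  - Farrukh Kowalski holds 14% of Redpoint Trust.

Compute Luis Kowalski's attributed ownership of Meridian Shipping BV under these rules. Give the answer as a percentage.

6.542976%

By sibling attribution (R2), Luis Kowalski is treated as also owning Farrukh Kowalski's interest in Redpoint Trust, giving 59% + 14% = 73%.
By sibling attribution (R2), Luis Kowalski is treated as also owning Farrukh Kowalski's interest in Pinebrook Services GmbH, giving 46% + 54% = 100%.
Chain via Redpoint Trust → Beacon Holdings Ltd → Copperline Textiles S.p.A. (R3): 73% × 72% × 11% × 36% = 2.081376% of Meridian Shipping BV.
Chain via Pinebrook Services GmbH → Vantage Logistics SA → Cobalt Partners LP (R3): 100% × 22% × 39% × 52% = 4.4616% of Meridian Shipping BV.
Aggregating (R1): 2.081376% + 4.4616% = 6.542976%.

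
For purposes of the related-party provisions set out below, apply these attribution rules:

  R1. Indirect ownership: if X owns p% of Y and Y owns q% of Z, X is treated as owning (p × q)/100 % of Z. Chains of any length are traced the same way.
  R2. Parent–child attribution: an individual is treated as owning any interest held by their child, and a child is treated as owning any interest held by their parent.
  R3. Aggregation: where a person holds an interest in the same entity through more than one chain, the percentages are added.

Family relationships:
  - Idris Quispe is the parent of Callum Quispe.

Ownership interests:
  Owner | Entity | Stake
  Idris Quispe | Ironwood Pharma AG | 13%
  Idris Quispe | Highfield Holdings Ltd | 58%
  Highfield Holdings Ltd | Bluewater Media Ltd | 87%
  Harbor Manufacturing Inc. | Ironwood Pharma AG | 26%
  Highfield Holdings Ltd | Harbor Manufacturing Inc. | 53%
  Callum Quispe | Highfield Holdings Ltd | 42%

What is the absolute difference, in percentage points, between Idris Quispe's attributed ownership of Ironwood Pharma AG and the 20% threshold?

By parent–child attribution (R2), Idris Quispe is treated as also owning Callum Quispe's interest in Highfield Holdings Ltd, giving 58% + 42% = 100%.
Chain via Highfield Holdings Ltd → Harbor Manufacturing Inc. (R1): 100% × 53% × 26% = 13.78% of Ironwood Pharma AG.
Direct interest in Ironwood Pharma AG: 13%.
Aggregating (R3): 13.78% + 13% = 26.78%.
26.78% exceeds the 20% threshold by 6.78 percentage points.

6.78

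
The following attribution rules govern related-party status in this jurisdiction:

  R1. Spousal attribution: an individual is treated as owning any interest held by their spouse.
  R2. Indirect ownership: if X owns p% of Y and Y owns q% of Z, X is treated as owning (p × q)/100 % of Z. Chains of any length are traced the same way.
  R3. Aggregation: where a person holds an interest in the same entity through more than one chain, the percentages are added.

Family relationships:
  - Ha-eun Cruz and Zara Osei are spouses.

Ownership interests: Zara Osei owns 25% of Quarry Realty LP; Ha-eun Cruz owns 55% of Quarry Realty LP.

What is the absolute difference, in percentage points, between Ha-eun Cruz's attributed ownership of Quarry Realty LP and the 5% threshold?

By spousal attribution (R1), Ha-eun Cruz is treated as also owning Zara Osei's interest in Quarry Realty LP, giving 55% + 25% = 80%.
Direct interest in Quarry Realty LP: 80%.
80% exceeds the 5% threshold by 75 percentage points.

75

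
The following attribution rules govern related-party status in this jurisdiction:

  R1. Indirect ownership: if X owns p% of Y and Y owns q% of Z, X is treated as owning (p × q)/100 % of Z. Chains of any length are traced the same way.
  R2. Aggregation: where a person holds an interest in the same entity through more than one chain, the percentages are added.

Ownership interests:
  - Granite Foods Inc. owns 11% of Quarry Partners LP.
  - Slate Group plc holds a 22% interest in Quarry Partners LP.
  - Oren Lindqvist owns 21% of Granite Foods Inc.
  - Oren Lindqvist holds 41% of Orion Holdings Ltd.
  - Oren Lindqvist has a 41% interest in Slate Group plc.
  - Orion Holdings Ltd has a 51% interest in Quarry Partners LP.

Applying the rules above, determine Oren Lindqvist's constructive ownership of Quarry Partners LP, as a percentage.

32.24%

Chain via Slate Group plc (R1): 41% × 22% = 9.02% of Quarry Partners LP.
Chain via Orion Holdings Ltd (R1): 41% × 51% = 20.91% of Quarry Partners LP.
Chain via Granite Foods Inc. (R1): 21% × 11% = 2.31% of Quarry Partners LP.
Aggregating (R2): 9.02% + 20.91% + 2.31% = 32.24%.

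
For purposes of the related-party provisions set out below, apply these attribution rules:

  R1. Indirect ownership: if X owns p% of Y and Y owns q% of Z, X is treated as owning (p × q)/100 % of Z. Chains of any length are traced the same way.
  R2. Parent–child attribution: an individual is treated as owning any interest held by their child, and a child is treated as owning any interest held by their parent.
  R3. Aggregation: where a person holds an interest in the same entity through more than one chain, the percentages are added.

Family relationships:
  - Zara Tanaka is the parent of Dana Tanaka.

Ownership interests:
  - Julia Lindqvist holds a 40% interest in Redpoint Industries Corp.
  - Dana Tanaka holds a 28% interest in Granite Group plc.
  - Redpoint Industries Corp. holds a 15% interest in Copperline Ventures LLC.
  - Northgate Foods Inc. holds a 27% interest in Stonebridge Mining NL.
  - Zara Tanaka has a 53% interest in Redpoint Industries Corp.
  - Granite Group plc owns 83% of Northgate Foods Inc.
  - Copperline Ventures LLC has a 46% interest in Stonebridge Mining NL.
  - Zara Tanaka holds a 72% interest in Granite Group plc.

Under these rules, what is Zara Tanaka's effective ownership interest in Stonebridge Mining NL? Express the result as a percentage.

26.067%

By parent–child attribution (R2), Zara Tanaka is treated as also owning Dana Tanaka's interest in Granite Group plc, giving 72% + 28% = 100%.
Chain via Granite Group plc → Northgate Foods Inc. (R1): 100% × 83% × 27% = 22.41% of Stonebridge Mining NL.
Chain via Redpoint Industries Corp. → Copperline Ventures LLC (R1): 53% × 15% × 46% = 3.657% of Stonebridge Mining NL.
Aggregating (R3): 22.41% + 3.657% = 26.067%.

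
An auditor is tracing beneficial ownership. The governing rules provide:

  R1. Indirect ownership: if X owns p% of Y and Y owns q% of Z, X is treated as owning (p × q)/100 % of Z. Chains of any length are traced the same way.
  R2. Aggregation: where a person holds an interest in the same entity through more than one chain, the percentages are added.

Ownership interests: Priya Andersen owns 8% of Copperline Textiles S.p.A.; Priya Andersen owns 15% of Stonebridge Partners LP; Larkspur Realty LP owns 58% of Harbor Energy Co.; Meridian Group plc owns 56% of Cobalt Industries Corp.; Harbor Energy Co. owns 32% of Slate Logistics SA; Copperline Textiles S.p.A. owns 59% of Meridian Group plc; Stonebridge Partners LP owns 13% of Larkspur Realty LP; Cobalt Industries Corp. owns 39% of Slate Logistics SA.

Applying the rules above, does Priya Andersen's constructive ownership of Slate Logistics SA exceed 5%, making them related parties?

Chain via Copperline Textiles S.p.A. → Meridian Group plc → Cobalt Industries Corp. (R1): 8% × 59% × 56% × 39% = 1.030848% of Slate Logistics SA.
Chain via Stonebridge Partners LP → Larkspur Realty LP → Harbor Energy Co. (R1): 15% × 13% × 58% × 32% = 0.36192% of Slate Logistics SA.
Aggregating (R2): 1.030848% + 0.36192% = 1.392768%.
1.392768% does not exceed the 5% threshold, so Priya is not a related party to Slate Logistics SA.

No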